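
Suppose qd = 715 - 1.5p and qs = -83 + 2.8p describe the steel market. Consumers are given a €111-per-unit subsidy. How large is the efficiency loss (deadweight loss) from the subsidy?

Pre-subsidy: 715 - 1.5p = -83 + 2.8p gives p* = 7980/43, q* = 18775/43.
With the rebate, buyers effectively pay pb = ps − 111, where ps is the price sellers receive.
Demand in terms of ps becomes qd = 715 − 1.5(ps − 111) = 881.5 - 1.5ps. Setting this equal to supply: 881.5 - 1.5ps = -83 + 2.8ps, so ps = 9645/43.
Buyers pay pb = 9645/43 − 111 = 4872/43; q' = -83 + 2.8·(9645/43) = 23437/43.
The subsidy expands output by 23437/43 − 18775/43 = 4662/43 past the efficient level; on those units the gap between marginal cost and willingness to pay runs from 0 up to 111.
DWL = ½ × 111 × 4662/43 = 258741/43.

Deadweight loss = 258741/43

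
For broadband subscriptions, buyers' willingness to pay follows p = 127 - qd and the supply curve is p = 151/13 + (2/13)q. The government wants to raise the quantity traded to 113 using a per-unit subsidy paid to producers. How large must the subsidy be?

At q = 113, from the demand curve buyers pay pb = 127 − 1·113 = 14; from the supply curve sellers need ps = 151/13 + (2/13)·113 = 29.
The subsidy must fill the gap: s = ps − pb = 29 − 14 = 15.

Required subsidy s = 15 per unit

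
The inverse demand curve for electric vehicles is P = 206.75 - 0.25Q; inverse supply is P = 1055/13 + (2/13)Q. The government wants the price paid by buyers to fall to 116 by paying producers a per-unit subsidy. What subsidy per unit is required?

Required subsidy s = 21 per unit

At a buyer price of 116, quantity demanded is 827 − 4·116 = 363.
Sellers supply 363 only when they receive Ps = 1055/13 + (2/13)·363 = 137.
s = Ps − Pb = 137 − 116 = 21.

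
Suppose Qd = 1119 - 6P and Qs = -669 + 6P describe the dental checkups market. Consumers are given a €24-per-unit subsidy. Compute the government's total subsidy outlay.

Pre-subsidy: 1119 - 6P = -669 + 6P gives P* = 149, Q* = 225.
With the rebate, buyers effectively pay Pb = Ps − 24, where Ps is the price sellers receive.
Demand in terms of Ps becomes Qd = 1119 − 6(Ps − 24) = 1263 - 6Ps. Setting this equal to supply: 1263 - 6Ps = -669 + 6Ps, so Ps = 161.
Buyers pay Pb = 161 − 24 = 137; Q' = -669 + 6·161 = 297.
Government outlay = subsidy × quantity = 24 × 297 = 7128.

Government cost = €7128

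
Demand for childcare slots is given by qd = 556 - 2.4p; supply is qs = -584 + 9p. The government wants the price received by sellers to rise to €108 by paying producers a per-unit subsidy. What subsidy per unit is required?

At a seller price of 108, quantity supplied is -584 + 9·108 = 388.
Buyers absorb 388 only when they pay pb with 556 − 2.4·pb = 388, i.e. pb = 70.
s = ps − pb = 108 − 70 = 38.

Required subsidy s = €38 per unit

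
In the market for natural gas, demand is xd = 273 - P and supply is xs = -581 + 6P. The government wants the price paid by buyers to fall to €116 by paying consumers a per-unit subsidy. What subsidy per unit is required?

At a buyer price of 116, quantity demanded is 273 − 1·116 = 157.
Sellers supply 157 only when they receive Ps with -581 + 6·Ps = 157, i.e. Ps = 123.
s = Ps − Pb = 123 − 116 = 7.

Required subsidy s = €7 per unit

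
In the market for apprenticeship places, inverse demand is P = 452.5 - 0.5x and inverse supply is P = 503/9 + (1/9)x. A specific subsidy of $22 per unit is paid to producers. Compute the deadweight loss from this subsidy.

Pre-subsidy: 452.5 - 0.5x = 503/9 + (1/9)x gives x* = 649 and P* = 128.
With the subsidy, sellers receive Ps = Pb + 22 for each unit, where Pb is the price buyers pay.
On the curves, Pb = 452.5 - 0.5x and Ps = 503/9 + (1/9)x; the wedge Ps − Pb = 22 gives 503/9 + (1/9)x − (452.5 - 0.5x) = 22, so x' = 685.
Then Pb = 452.5 − 0.5·685 = 110 and Ps = 503/9 + (1/9)·685 = 132.
The subsidy expands output by 685 − 649 = 36 past the efficient level; on those units the gap between marginal cost and willingness to pay runs from 0 up to 22.
DWL = ½ × 22 × 36 = 396.

Deadweight loss = $396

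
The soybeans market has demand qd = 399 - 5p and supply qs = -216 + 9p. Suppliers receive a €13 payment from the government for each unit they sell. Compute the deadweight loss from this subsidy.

Deadweight loss = 7605/28

Pre-subsidy: 399 - 5p = -216 + 9p gives p* = 615/14, q* = 2511/14.
With the subsidy, sellers receive ps = pb + 13 for each unit, where pb is the price buyers pay.
Supply in terms of pb becomes qs = -216 + 9(pb + 13) = -99 + 9pb. Setting this equal to demand: 399 - 5pb = -99 + 9pb, so pb = 249/7.
Sellers receive ps = 249/7 + 13 = 340/7; q' = 399 − 5·(249/7) = 1548/7.
The subsidy expands output by 1548/7 − 2511/14 = 585/14 past the efficient level; on those units the gap between marginal cost and willingness to pay runs from 0 up to 13.
DWL = ½ × 13 × 585/14 = 7605/28.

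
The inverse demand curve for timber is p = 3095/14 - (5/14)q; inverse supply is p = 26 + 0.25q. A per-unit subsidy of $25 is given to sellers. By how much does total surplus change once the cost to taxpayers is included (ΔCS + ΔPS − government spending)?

Net change in total surplus = -8750/17

Pre-subsidy: 3095/14 - (5/14)q = 26 + 0.25q gives q* = 5462/17 and p* = 3615/34.
With the subsidy, sellers receive ps = pb + 25 for each unit, where pb is the price buyers pay.
On the curves, pb = 3095/14 - (5/14)q and ps = 26 + 0.25q; the wedge ps − pb = 25 gives 26 + 0.25q − (3095/14 - (5/14)q) = 25, so q' = 6162/17.
Then pb = 3095/14 − (5/14)·(6162/17) = 3115/34 and ps = 26 + 0.25·(6162/17) = 3965/34.
ΔCS = ½(5462/17 + 6162/17)(3615/34 − 3115/34) = 1453000/289; ΔPS = ½(5462/17 + 6162/17)(3965/34 − 3615/34) = 1017100/289.
Government spending = 25 × 6162/17 = 154050/17.
Net change = 1453000/289 + 1017100/289 − 154050/17 = -8750/17. The loss equals the DWL triangle ½·25·700/17.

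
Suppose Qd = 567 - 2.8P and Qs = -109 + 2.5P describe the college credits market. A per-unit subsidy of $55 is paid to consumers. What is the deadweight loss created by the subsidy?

Deadweight loss = 105875/53

Pre-subsidy: 567 - 2.8P = -109 + 2.5P gives P* = 6760/53, Q* = 11123/53.
With the rebate, buyers effectively pay Pb = Ps − 55, where Ps is the price sellers receive.
Demand in terms of Ps becomes Qd = 567 − 2.8(Ps − 55) = 721 - 2.8Ps. Setting this equal to supply: 721 - 2.8Ps = -109 + 2.5Ps, so Ps = 8300/53.
Buyers pay Pb = 8300/53 − 55 = 5385/53; Q' = -109 + 2.5·(8300/53) = 14973/53.
The subsidy expands output by 14973/53 − 11123/53 = 3850/53 past the efficient level; on those units the gap between marginal cost and willingness to pay runs from 0 up to 55.
DWL = ½ × 55 × 3850/53 = 105875/53.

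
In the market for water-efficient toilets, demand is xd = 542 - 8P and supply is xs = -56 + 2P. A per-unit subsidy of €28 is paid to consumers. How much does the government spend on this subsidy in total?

Government cost = €3035.2

Pre-subsidy: 542 - 8P = -56 + 2P gives P* = 59.8, x* = 63.6.
With the rebate, buyers effectively pay Pb = Ps − 28, where Ps is the price sellers receive.
Demand in terms of Ps becomes xd = 542 − 8(Ps − 28) = 766 - 8Ps. Setting this equal to supply: 766 - 8Ps = -56 + 2Ps, so Ps = 82.2.
Buyers pay Pb = 82.2 − 28 = 54.2; x' = -56 + 2·82.2 = 108.4.
Government outlay = subsidy × quantity = 28 × 108.4 = 3035.2.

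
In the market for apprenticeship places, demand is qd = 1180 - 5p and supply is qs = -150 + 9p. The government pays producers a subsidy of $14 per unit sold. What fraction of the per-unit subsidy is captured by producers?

Pre-subsidy: 1180 - 5p = -150 + 9p gives p* = 95, q* = 705.
With the subsidy, sellers receive ps = pb + 14 for each unit, where pb is the price buyers pay.
Supply in terms of pb becomes qs = -150 + 9(pb + 14) = -24 + 9pb. Setting this equal to demand: 1180 - 5pb = -24 + 9pb, so pb = 86.
Sellers receive ps = 86 + 14 = 100; q' = 1180 − 5·86 = 750.
Buyers' price falls by p* − pb = 95 − 86 = 9; sellers' price rises by ps − p* = 100 − 95 = 5.
So producers capture 5/14 = 5/14 of each unit of subsidy.

Producer share = 5/14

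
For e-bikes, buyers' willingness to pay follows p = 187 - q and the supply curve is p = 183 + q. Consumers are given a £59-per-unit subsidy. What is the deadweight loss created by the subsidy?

Deadweight loss = £870.25

Pre-subsidy: 187 - q = 183 + q gives q* = 2 and p* = 185.
With the rebate, buyers effectively pay pb = ps − 59, where ps is the price sellers receive.
On the curves, pb = 187 - q and ps = 183 + q; the wedge ps − pb = 59 gives 183 + q − (187 - q) = 59, so q' = 31.5.
Then pb = 187 − 1·31.5 = 155.5 and ps = 183 + 1·31.5 = 214.5.
The subsidy expands output by 31.5 − 2 = 29.5 past the efficient level; on those units the gap between marginal cost and willingness to pay runs from 0 up to 59.
DWL = ½ × 59 × 29.5 = 870.25.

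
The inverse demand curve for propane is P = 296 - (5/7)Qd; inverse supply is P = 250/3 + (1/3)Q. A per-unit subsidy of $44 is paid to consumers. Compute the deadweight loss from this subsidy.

Deadweight loss = $924

Pre-subsidy: 296 - (5/7)Q = 250/3 + (1/3)Q gives Q* = 203 and P* = 151.
With the rebate, buyers effectively pay Pb = Ps − 44, where Ps is the price sellers receive.
On the curves, Pb = 296 - (5/7)Q and Ps = 250/3 + (1/3)Q; the wedge Ps − Pb = 44 gives 250/3 + (1/3)Q − (296 - (5/7)Q) = 44, so Q' = 245.
Then Pb = 296 − (5/7)·245 = 121 and Ps = 250/3 + (1/3)·245 = 165.
The subsidy expands output by 245 − 203 = 42 past the efficient level; on those units the gap between marginal cost and willingness to pay runs from 0 up to 44.
DWL = ½ × 44 × 42 = 924.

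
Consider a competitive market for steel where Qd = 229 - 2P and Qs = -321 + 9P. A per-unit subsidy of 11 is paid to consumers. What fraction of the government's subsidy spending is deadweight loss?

DWL / government spending = 3/49

Pre-subsidy: 229 - 2P = -321 + 9P gives P* = 50, Q* = 129.
With the rebate, buyers effectively pay Pb = Ps − 11, where Ps is the price sellers receive.
Demand in terms of Ps becomes Qd = 229 − 2(Ps − 11) = 251 - 2Ps. Setting this equal to supply: 251 - 2Ps = -321 + 9Ps, so Ps = 52.
Buyers pay Pb = 52 − 11 = 41; Q' = -321 + 9·52 = 147.
ΔCS = ½(129 + 147)(50 − 41) = 1242; ΔPS = ½(129 + 147)(52 − 50) = 276.
Government spending = 11 × 147 = 1617.
DWL = ½ × 11 × (147 − 129) = 99; fraction = 99 / 1617 = 3/49.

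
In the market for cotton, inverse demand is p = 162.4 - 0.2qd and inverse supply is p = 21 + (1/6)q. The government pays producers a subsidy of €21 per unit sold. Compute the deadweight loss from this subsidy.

Pre-subsidy: 162.4 - 0.2q = 21 + (1/6)q gives q* = 4242/11 and p* = 938/11.
With the subsidy, sellers receive ps = pb + 21 for each unit, where pb is the price buyers pay.
On the curves, pb = 162.4 - 0.2q and ps = 21 + (1/6)q; the wedge ps − pb = 21 gives 21 + (1/6)q − (162.4 - 0.2q) = 21, so q' = 4872/11.
Then pb = 162.4 − 0.2·(4872/11) = 812/11 and ps = 21 + (1/6)·(4872/11) = 1043/11.
The subsidy expands output by 4872/11 − 4242/11 = 630/11 past the efficient level; on those units the gap between marginal cost and willingness to pay runs from 0 up to 21.
DWL = ½ × 21 × 630/11 = 6615/11.

Deadweight loss = 6615/11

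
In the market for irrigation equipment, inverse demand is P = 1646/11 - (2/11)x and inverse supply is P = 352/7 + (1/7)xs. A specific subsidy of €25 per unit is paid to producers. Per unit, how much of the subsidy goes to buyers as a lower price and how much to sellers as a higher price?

Pre-subsidy: 1646/11 - (2/11)x = 352/7 + (1/7)x gives x* = 306 and P* = 94.
With the subsidy, sellers receive Ps = Pb + 25 for each unit, where Pb is the price buyers pay.
On the curves, Pb = 1646/11 - (2/11)x and Ps = 352/7 + (1/7)x; the wedge Ps − Pb = 25 gives 352/7 + (1/7)x − (1646/11 - (2/11)x) = 25, so x' = 383.
Then Pb = 1646/11 − (2/11)·383 = 80 and Ps = 352/7 + (1/7)·383 = 105.
Buyers' price falls by P* − Pb = 94 − 80 = 14; sellers' price rises by Ps − P* = 105 − 94 = 11.

Buyers gain €14 per unit; sellers gain €11 per unit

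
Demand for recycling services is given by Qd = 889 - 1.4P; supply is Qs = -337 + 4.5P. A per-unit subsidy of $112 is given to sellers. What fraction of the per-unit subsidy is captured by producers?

Producer share = 14/59

Pre-subsidy: 889 - 1.4P = -337 + 4.5P gives P* = 12260/59, Q* = 35287/59.
With the subsidy, sellers receive Ps = Pb + 112 for each unit, where Pb is the price buyers pay.
Supply in terms of Pb becomes Qs = -337 + 4.5(Pb + 112) = 167 + 4.5Pb. Setting this equal to demand: 889 - 1.4Pb = 167 + 4.5Pb, so Pb = 7220/59.
Sellers receive Ps = 7220/59 + 112 = 13828/59; Q' = 889 − 1.4·(7220/59) = 42343/59.
Buyers' price falls by P* − Pb = 12260/59 − 7220/59 = 5040/59; sellers' price rises by Ps − P* = 13828/59 − 12260/59 = 1568/59.
So producers capture (1568/59)/112 = 14/59 of each unit of subsidy.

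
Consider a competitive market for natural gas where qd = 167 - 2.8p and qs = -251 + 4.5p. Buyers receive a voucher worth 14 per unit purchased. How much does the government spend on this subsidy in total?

Pre-subsidy: 167 - 2.8p = -251 + 4.5p gives p* = 4180/73, q* = 487/73.
With the rebate, buyers effectively pay pb = ps − 14, where ps is the price sellers receive.
Demand in terms of ps becomes qd = 167 − 2.8(ps − 14) = 206.2 - 2.8ps. Setting this equal to supply: 206.2 - 2.8ps = -251 + 4.5ps, so ps = 4572/73.
Buyers pay pb = 4572/73 − 14 = 3550/73; q' = -251 + 4.5·(4572/73) = 2251/73.
Government outlay = subsidy × quantity = 14 × 2251/73 = 31514/73.

Government cost = 31514/73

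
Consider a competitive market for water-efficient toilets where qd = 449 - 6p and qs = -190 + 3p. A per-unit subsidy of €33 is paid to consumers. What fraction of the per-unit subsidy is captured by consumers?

Consumer share = 1/3

Pre-subsidy: 449 - 6p = -190 + 3p gives p* = 71, q* = 23.
With the rebate, buyers effectively pay pb = ps − 33, where ps is the price sellers receive.
Demand in terms of ps becomes qd = 449 − 6(ps − 33) = 647 - 6ps. Setting this equal to supply: 647 - 6ps = -190 + 3ps, so ps = 93.
Buyers pay pb = 93 − 33 = 60; q' = -190 + 3·93 = 89.
Buyers' price falls by p* − pb = 71 − 60 = 11; sellers' price rises by ps − p* = 93 − 71 = 22.
So consumers capture 11/33 = 1/3 of each unit of subsidy.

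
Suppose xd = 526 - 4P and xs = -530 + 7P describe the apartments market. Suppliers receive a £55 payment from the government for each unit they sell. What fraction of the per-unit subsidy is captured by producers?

Producer share = 4/11

Pre-subsidy: 526 - 4P = -530 + 7P gives P* = 96, x* = 142.
With the subsidy, sellers receive Ps = Pb + 55 for each unit, where Pb is the price buyers pay.
Supply in terms of Pb becomes xs = -530 + 7(Pb + 55) = -145 + 7Pb. Setting this equal to demand: 526 - 4Pb = -145 + 7Pb, so Pb = 61.
Sellers receive Ps = 61 + 55 = 116; x' = 526 − 4·61 = 282.
Buyers' price falls by P* − Pb = 96 − 61 = 35; sellers' price rises by Ps − P* = 116 − 96 = 20.
So producers capture 20/55 = 4/11 of each unit of subsidy.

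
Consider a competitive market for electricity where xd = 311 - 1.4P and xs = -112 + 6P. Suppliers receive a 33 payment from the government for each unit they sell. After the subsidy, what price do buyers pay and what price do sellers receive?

Buyers pay 1125/37; sellers receive 2346/37

Pre-subsidy: 311 - 1.4P = -112 + 6P gives P* = 2115/37, x* = 8546/37.
With the subsidy, sellers receive Ps = Pb + 33 for each unit, where Pb is the price buyers pay.
Supply in terms of Pb becomes xs = -112 + 6(Pb + 33) = 86 + 6Pb. Setting this equal to demand: 311 - 1.4Pb = 86 + 6Pb, so Pb = 1125/37.
Sellers receive Ps = 1125/37 + 33 = 2346/37; x' = 311 − 1.4·(1125/37) = 9932/37.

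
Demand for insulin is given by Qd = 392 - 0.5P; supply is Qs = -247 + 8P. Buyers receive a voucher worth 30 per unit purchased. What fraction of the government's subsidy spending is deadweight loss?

DWL / government spending = 24/1253

Pre-subsidy: 392 - 0.5P = -247 + 8P gives P* = 1278/17, Q* = 6025/17.
With the rebate, buyers effectively pay Pb = Ps − 30, where Ps is the price sellers receive.
Demand in terms of Ps becomes Qd = 392 − 0.5(Ps − 30) = 407 - 0.5Ps. Setting this equal to supply: 407 - 0.5Ps = -247 + 8Ps, so Ps = 1308/17.
Buyers pay Pb = 1308/17 − 30 = 798/17; Q' = -247 + 8·(1308/17) = 6265/17.
ΔCS = ½(6025/17 + 6265/17)(1278/17 − 798/17) = 2949600/289; ΔPS = ½(6025/17 + 6265/17)(1308/17 − 1278/17) = 184350/289.
Government spending = 30 × 6265/17 = 187950/17.
DWL = ½ × 30 × (6265/17 − 6025/17) = 3600/17; fraction = (3600/17) / (187950/17) = 24/1253.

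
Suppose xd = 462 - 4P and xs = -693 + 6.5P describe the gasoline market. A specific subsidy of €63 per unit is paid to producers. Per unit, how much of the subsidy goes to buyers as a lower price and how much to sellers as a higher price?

Pre-subsidy: 462 - 4P = -693 + 6.5P gives P* = 110, x* = 22.
With the subsidy, sellers receive Ps = Pb + 63 for each unit, where Pb is the price buyers pay.
Supply in terms of Pb becomes xs = -693 + 6.5(Pb + 63) = -283.5 + 6.5Pb. Setting this equal to demand: 462 - 4Pb = -283.5 + 6.5Pb, so Pb = 71.
Sellers receive Ps = 71 + 63 = 134; x' = 462 − 4·71 = 178.
Buyers' price falls by P* − Pb = 110 − 71 = 39; sellers' price rises by Ps − P* = 134 − 110 = 24.

Buyers gain €39 per unit; sellers gain €24 per unit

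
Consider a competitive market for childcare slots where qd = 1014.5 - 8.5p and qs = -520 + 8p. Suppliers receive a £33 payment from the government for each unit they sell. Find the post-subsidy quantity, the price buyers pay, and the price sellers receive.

Pre-subsidy: 1014.5 - 8.5p = -520 + 8p gives p* = 93, q* = 224.
With the subsidy, sellers receive ps = pb + 33 for each unit, where pb is the price buyers pay.
Supply in terms of pb becomes qs = -520 + 8(pb + 33) = -256 + 8pb. Setting this equal to demand: 1014.5 - 8.5pb = -256 + 8pb, so pb = 77.
Sellers receive ps = 77 + 33 = 110; q' = 1014.5 − 8.5·77 = 360.

q' = 360; buyers pay £77; sellers receive £110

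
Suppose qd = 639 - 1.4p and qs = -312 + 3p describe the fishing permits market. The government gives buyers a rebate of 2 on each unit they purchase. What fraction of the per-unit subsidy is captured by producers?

Producer share = 7/22

Pre-subsidy: 639 - 1.4p = -312 + 3p gives p* = 4755/22, q* = 7401/22.
With the rebate, buyers effectively pay pb = ps − 2, where ps is the price sellers receive.
Demand in terms of ps becomes qd = 639 − 1.4(ps − 2) = 641.8 - 1.4ps. Setting this equal to supply: 641.8 - 1.4ps = -312 + 3ps, so ps = 4769/22.
Buyers pay pb = 4769/22 − 2 = 4725/22; q' = -312 + 3·(4769/22) = 7443/22.
Buyers' price falls by p* − pb = 4755/22 − 4725/22 = 15/11; sellers' price rises by ps − p* = 4769/22 − 4755/22 = 7/11.
So producers capture (7/11)/2 = 7/22 of each unit of subsidy.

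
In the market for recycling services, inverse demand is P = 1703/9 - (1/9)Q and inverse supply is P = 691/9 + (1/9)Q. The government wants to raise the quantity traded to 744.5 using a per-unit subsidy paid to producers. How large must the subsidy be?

Required subsidy s = 53 per unit

At Q = 744.5, from the demand curve buyers pay Pb = 1703/9 − (1/9)·744.5 = 106.5; from the supply curve sellers need Ps = 691/9 + (1/9)·744.5 = 159.5.
The subsidy must fill the gap: s = Ps − Pb = 159.5 − 106.5 = 53.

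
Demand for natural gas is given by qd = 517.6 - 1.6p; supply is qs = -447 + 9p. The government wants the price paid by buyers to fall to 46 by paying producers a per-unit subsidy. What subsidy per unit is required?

At a buyer price of 46, quantity demanded is 517.6 − 1.6·46 = 444.
Sellers supply 444 only when they receive ps with -447 + 9·ps = 444, i.e. ps = 99.
s = ps − pb = 99 − 46 = 53.

Required subsidy s = 53 per unit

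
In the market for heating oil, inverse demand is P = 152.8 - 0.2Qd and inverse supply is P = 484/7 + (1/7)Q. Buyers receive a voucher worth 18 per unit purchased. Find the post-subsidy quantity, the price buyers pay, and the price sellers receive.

Q' = 296.5; buyers pay 93.5; sellers receive 111.5

Pre-subsidy: 152.8 - 0.2Q = 484/7 + (1/7)Q gives Q* = 244 and P* = 104.
With the rebate, buyers effectively pay Pb = Ps − 18, where Ps is the price sellers receive.
On the curves, Pb = 152.8 - 0.2Q and Ps = 484/7 + (1/7)Q; the wedge Ps − Pb = 18 gives 484/7 + (1/7)Q − (152.8 - 0.2Q) = 18, so Q' = 296.5.
Then Pb = 152.8 − 0.2·296.5 = 93.5 and Ps = 484/7 + (1/7)·296.5 = 111.5.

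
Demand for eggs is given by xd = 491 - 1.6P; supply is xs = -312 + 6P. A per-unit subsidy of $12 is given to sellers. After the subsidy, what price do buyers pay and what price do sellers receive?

Buyers pay 3655/38; sellers receive 4111/38

Pre-subsidy: 491 - 1.6P = -312 + 6P gives P* = 4015/38, x* = 6117/19.
With the subsidy, sellers receive Ps = Pb + 12 for each unit, where Pb is the price buyers pay.
Supply in terms of Pb becomes xs = -312 + 6(Pb + 12) = -240 + 6Pb. Setting this equal to demand: 491 - 1.6Pb = -240 + 6Pb, so Pb = 3655/38.
Sellers receive Ps = 3655/38 + 12 = 4111/38; x' = 491 − 1.6·(3655/38) = 6405/19.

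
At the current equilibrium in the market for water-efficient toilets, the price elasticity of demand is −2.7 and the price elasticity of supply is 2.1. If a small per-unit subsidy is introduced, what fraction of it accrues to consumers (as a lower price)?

Consumer share = 0.4375

For a small subsidy around the equilibrium, the benefit split depends on the relative slopes, which at a point are proportional to the elasticities.
Buyer share = εs/(εs + |εd|) = 2.1/(2.1 + 2.7) = 0.4375; seller share = |εd|/(εs + |εd|) = 0.5625.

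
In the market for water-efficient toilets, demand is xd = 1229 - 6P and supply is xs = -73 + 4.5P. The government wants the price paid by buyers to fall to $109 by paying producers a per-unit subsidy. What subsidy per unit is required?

Required subsidy s = $35 per unit

At a buyer price of 109, quantity demanded is 1229 − 6·109 = 575.
Sellers supply 575 only when they receive Ps with -73 + 4.5·Ps = 575, i.e. Ps = 144.
s = Ps − Pb = 144 − 109 = 35.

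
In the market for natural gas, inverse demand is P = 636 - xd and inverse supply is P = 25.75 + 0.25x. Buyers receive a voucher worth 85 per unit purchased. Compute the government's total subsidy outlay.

Pre-subsidy: 636 - x = 25.75 + 0.25x gives x* = 488.2 and P* = 147.8.
With the rebate, buyers effectively pay Pb = Ps − 85, where Ps is the price sellers receive.
On the curves, Pb = 636 - x and Ps = 25.75 + 0.25x; the wedge Ps − Pb = 85 gives 25.75 + 0.25x − (636 - x) = 85, so x' = 556.2.
Then Pb = 636 − 1·556.2 = 79.8 and Ps = 25.75 + 0.25·556.2 = 164.8.
Government outlay = subsidy × quantity = 85 × 556.2 = 47277.

Government cost = 47277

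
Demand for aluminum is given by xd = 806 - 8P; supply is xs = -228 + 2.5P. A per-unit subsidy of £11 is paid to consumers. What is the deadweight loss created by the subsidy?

Deadweight loss = 2420/21

Pre-subsidy: 806 - 8P = -228 + 2.5P gives P* = 2068/21, x* = 382/21.
With the rebate, buyers effectively pay Pb = Ps − 11, where Ps is the price sellers receive.
Demand in terms of Ps becomes xd = 806 − 8(Ps − 11) = 894 - 8Ps. Setting this equal to supply: 894 - 8Ps = -228 + 2.5Ps, so Ps = 748/7.
Buyers pay Pb = 748/7 − 11 = 671/7; x' = -228 + 2.5·(748/7) = 274/7.
The subsidy expands output by 274/7 − 382/21 = 440/21 past the efficient level; on those units the gap between marginal cost and willingness to pay runs from 0 up to 11.
DWL = ½ × 11 × 440/21 = 2420/21.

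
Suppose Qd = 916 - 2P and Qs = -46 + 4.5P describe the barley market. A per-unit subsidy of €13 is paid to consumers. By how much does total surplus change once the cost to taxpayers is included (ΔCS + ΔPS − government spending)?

Net change in total surplus = -€117

Pre-subsidy: 916 - 2P = -46 + 4.5P gives P* = 148, Q* = 620.
With the rebate, buyers effectively pay Pb = Ps − 13, where Ps is the price sellers receive.
Demand in terms of Ps becomes Qd = 916 − 2(Ps − 13) = 942 - 2Ps. Setting this equal to supply: 942 - 2Ps = -46 + 4.5Ps, so Ps = 152.
Buyers pay Pb = 152 − 13 = 139; Q' = -46 + 4.5·152 = 638.
ΔCS = ½(620 + 638)(148 − 139) = 5661; ΔPS = ½(620 + 638)(152 − 148) = 2516.
Government spending = 13 × 638 = 8294.
Net change = 5661 + 2516 − 8294 = -117. The loss equals the DWL triangle ½·13·18.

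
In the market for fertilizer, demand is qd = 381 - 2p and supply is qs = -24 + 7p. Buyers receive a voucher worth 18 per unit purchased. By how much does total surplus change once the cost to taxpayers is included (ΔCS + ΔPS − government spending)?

Pre-subsidy: 381 - 2p = -24 + 7p gives p* = 45, q* = 291.
With the rebate, buyers effectively pay pb = ps − 18, where ps is the price sellers receive.
Demand in terms of ps becomes qd = 381 − 2(ps − 18) = 417 - 2ps. Setting this equal to supply: 417 - 2ps = -24 + 7ps, so ps = 49.
Buyers pay pb = 49 − 18 = 31; q' = -24 + 7·49 = 319.
ΔCS = ½(291 + 319)(45 − 31) = 4270; ΔPS = ½(291 + 319)(49 − 45) = 1220.
Government spending = 18 × 319 = 5742.
Net change = 4270 + 1220 − 5742 = -252. The loss equals the DWL triangle ½·18·28.

Net change in total surplus = -252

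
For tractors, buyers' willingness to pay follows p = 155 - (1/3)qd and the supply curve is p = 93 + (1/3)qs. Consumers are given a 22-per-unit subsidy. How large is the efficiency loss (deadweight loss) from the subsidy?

Pre-subsidy: 155 - (1/3)q = 93 + (1/3)q gives q* = 93 and p* = 124.
With the rebate, buyers effectively pay pb = ps − 22, where ps is the price sellers receive.
On the curves, pb = 155 - (1/3)q and ps = 93 + (1/3)q; the wedge ps − pb = 22 gives 93 + (1/3)q − (155 - (1/3)q) = 22, so q' = 126.
Then pb = 155 − (1/3)·126 = 113 and ps = 93 + (1/3)·126 = 135.
The subsidy expands output by 126 − 93 = 33 past the efficient level; on those units the gap between marginal cost and willingness to pay runs from 0 up to 22.
DWL = ½ × 22 × 33 = 363.

Deadweight loss = 363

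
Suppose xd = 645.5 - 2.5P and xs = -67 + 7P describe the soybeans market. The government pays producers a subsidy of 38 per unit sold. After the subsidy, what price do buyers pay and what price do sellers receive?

Buyers pay 47; sellers receive 85

Pre-subsidy: 645.5 - 2.5P = -67 + 7P gives P* = 75, x* = 458.
With the subsidy, sellers receive Ps = Pb + 38 for each unit, where Pb is the price buyers pay.
Supply in terms of Pb becomes xs = -67 + 7(Pb + 38) = 199 + 7Pb. Setting this equal to demand: 645.5 - 2.5Pb = 199 + 7Pb, so Pb = 47.
Sellers receive Ps = 47 + 38 = 85; x' = 645.5 − 2.5·47 = 528.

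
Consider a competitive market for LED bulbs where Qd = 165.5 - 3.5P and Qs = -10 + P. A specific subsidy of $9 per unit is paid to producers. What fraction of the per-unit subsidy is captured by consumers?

Pre-subsidy: 165.5 - 3.5P = -10 + P gives P* = 39, Q* = 29.
With the subsidy, sellers receive Ps = Pb + 9 for each unit, where Pb is the price buyers pay.
Supply in terms of Pb becomes Qs = -10 + 1(Pb + 9) = -1 + Pb. Setting this equal to demand: 165.5 - 3.5Pb = -1 + Pb, so Pb = 37.
Sellers receive Ps = 37 + 9 = 46; Q' = 165.5 − 3.5·37 = 36.
Buyers' price falls by P* − Pb = 39 − 37 = 2; sellers' price rises by Ps − P* = 46 − 39 = 7.
So consumers capture 2/9 = 2/9 of each unit of subsidy.

Consumer share = 2/9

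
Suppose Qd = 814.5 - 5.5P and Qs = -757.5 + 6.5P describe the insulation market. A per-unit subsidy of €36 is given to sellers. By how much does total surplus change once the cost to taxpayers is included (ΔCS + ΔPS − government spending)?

Pre-subsidy: 814.5 - 5.5P = -757.5 + 6.5P gives P* = 131, Q* = 94.
With the subsidy, sellers receive Ps = Pb + 36 for each unit, where Pb is the price buyers pay.
Supply in terms of Pb becomes Qs = -757.5 + 6.5(Pb + 36) = -523.5 + 6.5Pb. Setting this equal to demand: 814.5 - 5.5Pb = -523.5 + 6.5Pb, so Pb = 111.5.
Sellers receive Ps = 111.5 + 36 = 147.5; Q' = 814.5 − 5.5·111.5 = 201.25.
ΔCS = ½(94 + 201.25)(131 − 111.5) = 2878.6875; ΔPS = ½(94 + 201.25)(147.5 − 131) = 2435.8125.
Government spending = 36 × 201.25 = 7245.
Net change = 2878.6875 + 2435.8125 − 7245 = -1930.5. The loss equals the DWL triangle ½·36·107.25.

Net change in total surplus = -€1930.5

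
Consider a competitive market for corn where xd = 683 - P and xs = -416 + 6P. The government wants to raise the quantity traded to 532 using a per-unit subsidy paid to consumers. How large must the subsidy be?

At x = 532, invert demand for the buyer price: Pb = (683 − 532)/1 = 151; invert supply for the seller price: Ps = (532 − (-416))/6 = 158.
The subsidy must fill the gap: s = Ps − Pb = 158 − 151 = 7.

Required subsidy s = 7 per unit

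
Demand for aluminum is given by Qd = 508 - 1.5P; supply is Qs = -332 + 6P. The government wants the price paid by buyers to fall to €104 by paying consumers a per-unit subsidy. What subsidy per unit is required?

Required subsidy s = €10 per unit

At a buyer price of 104, quantity demanded is 508 − 1.5·104 = 352.
Sellers supply 352 only when they receive Ps with -332 + 6·Ps = 352, i.e. Ps = 114.
s = Ps − Pb = 114 − 104 = 10.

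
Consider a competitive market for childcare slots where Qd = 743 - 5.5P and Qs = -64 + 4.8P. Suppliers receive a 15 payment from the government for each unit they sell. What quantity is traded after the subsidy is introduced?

Pre-subsidy: 743 - 5.5P = -64 + 4.8P gives P* = 8070/103, Q* = 32144/103.
With the subsidy, sellers receive Ps = Pb + 15 for each unit, where Pb is the price buyers pay.
Supply in terms of Pb becomes Qs = -64 + 4.8(Pb + 15) = 8 + 4.8Pb. Setting this equal to demand: 743 - 5.5Pb = 8 + 4.8Pb, so Pb = 7350/103.
Sellers receive Ps = 7350/103 + 15 = 8895/103; Q' = 743 − 5.5·(7350/103) = 36104/103.

Q' = 36104/103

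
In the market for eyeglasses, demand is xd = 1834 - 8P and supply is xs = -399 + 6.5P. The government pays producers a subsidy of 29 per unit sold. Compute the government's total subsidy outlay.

Pre-subsidy: 1834 - 8P = -399 + 6.5P gives P* = 154, x* = 602.
With the subsidy, sellers receive Ps = Pb + 29 for each unit, where Pb is the price buyers pay.
Supply in terms of Pb becomes xs = -399 + 6.5(Pb + 29) = -210.5 + 6.5Pb. Setting this equal to demand: 1834 - 8Pb = -210.5 + 6.5Pb, so Pb = 141.
Sellers receive Ps = 141 + 29 = 170; x' = 1834 − 8·141 = 706.
Government outlay = subsidy × quantity = 29 × 706 = 20474.

Government cost = 20474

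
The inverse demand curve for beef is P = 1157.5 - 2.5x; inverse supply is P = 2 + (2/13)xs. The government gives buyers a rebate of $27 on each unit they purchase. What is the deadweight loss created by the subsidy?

Pre-subsidy: 1157.5 - 2.5x = 2 + (2/13)x gives x* = 30043/69 and P* = 4760/69.
With the rebate, buyers effectively pay Pb = Ps − 27, where Ps is the price sellers receive.
On the curves, Pb = 1157.5 - 2.5x and Ps = 2 + (2/13)x; the wedge Ps − Pb = 27 gives 2 + (2/13)x − (1157.5 - 2.5x) = 27, so x' = 30745/69.
Then Pb = 1157.5 − 2.5·(30745/69) = 3005/69 and Ps = 2 + (2/13)·(30745/69) = 4868/69.
The subsidy expands output by 30745/69 − 30043/69 = 234/23 past the efficient level; on those units the gap between marginal cost and willingness to pay runs from 0 up to 27.
DWL = ½ × 27 × 234/23 = 3159/23.

Deadweight loss = 3159/23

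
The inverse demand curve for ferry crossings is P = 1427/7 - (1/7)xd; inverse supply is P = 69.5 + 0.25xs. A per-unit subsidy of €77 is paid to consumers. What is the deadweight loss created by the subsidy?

Pre-subsidy: 1427/7 - (1/7)x = 69.5 + 0.25x gives x* = 342 and P* = 155.
With the rebate, buyers effectively pay Pb = Ps − 77, where Ps is the price sellers receive.
On the curves, Pb = 1427/7 - (1/7)x and Ps = 69.5 + 0.25x; the wedge Ps − Pb = 77 gives 69.5 + 0.25x − (1427/7 - (1/7)x) = 77, so x' = 538.
Then Pb = 1427/7 − (1/7)·538 = 127 and Ps = 69.5 + 0.25·538 = 204.
The subsidy expands output by 538 − 342 = 196 past the efficient level; on those units the gap between marginal cost and willingness to pay runs from 0 up to 77.
DWL = ½ × 77 × 196 = 7546.

Deadweight loss = €7546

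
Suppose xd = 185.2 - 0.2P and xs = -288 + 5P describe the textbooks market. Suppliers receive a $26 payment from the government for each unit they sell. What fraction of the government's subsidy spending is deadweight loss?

DWL / government spending = 5/344

Pre-subsidy: 185.2 - 0.2P = -288 + 5P gives P* = 91, x* = 167.
With the subsidy, sellers receive Ps = Pb + 26 for each unit, where Pb is the price buyers pay.
Supply in terms of Pb becomes xs = -288 + 5(Pb + 26) = -158 + 5Pb. Setting this equal to demand: 185.2 - 0.2Pb = -158 + 5Pb, so Pb = 66.
Sellers receive Ps = 66 + 26 = 92; x' = 185.2 − 0.2·66 = 172.
ΔCS = ½(167 + 172)(91 − 66) = 4237.5; ΔPS = ½(167 + 172)(92 − 91) = 169.5.
Government spending = 26 × 172 = 4472.
DWL = ½ × 26 × (172 − 167) = 65; fraction = 65 / 4472 = 5/344.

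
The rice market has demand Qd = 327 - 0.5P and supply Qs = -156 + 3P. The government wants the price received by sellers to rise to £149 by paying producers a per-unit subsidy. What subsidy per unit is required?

Required subsidy s = £77 per unit

At a seller price of 149, quantity supplied is -156 + 3·149 = 291.
Buyers absorb 291 only when they pay Pb with 327 − 0.5·Pb = 291, i.e. Pb = 72.
s = Ps − Pb = 149 − 72 = 77.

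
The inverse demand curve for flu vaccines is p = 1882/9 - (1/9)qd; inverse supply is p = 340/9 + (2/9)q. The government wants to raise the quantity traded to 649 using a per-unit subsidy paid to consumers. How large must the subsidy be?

At q = 649, from the demand curve buyers pay pb = 1882/9 − (1/9)·649 = 137; from the supply curve sellers need ps = 340/9 + (2/9)·649 = 182.
The subsidy must fill the gap: s = ps − pb = 182 − 137 = 45.

Required subsidy s = 45 per unit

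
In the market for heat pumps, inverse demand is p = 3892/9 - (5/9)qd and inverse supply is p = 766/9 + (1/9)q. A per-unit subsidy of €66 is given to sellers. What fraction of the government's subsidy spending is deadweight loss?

Pre-subsidy: 3892/9 - (5/9)q = 766/9 + (1/9)q gives q* = 521 and p* = 143.
With the subsidy, sellers receive ps = pb + 66 for each unit, where pb is the price buyers pay.
On the curves, pb = 3892/9 - (5/9)q and ps = 766/9 + (1/9)q; the wedge ps − pb = 66 gives 766/9 + (1/9)q − (3892/9 - (5/9)q) = 66, so q' = 620.
Then pb = 3892/9 − (5/9)·620 = 88 and ps = 766/9 + (1/9)·620 = 154.
ΔCS = ½(521 + 620)(143 − 88) = 31377.5; ΔPS = ½(521 + 620)(154 − 143) = 6275.5.
Government spending = 66 × 620 = 40920.
DWL = ½ × 66 × (620 − 521) = 3267; fraction = 3267 / 40920 = 99/1240.

DWL / government spending = 99/1240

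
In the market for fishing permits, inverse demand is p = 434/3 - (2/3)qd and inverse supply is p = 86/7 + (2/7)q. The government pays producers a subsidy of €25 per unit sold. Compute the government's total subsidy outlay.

Government cost = €4131.25

Pre-subsidy: 434/3 - (2/3)q = 86/7 + (2/7)q gives q* = 139 and p* = 52.
With the subsidy, sellers receive ps = pb + 25 for each unit, where pb is the price buyers pay.
On the curves, pb = 434/3 - (2/3)q and ps = 86/7 + (2/7)q; the wedge ps − pb = 25 gives 86/7 + (2/7)q − (434/3 - (2/3)q) = 25, so q' = 165.25.
Then pb = 434/3 − (2/3)·165.25 = 34.5 and ps = 86/7 + (2/7)·165.25 = 59.5.
Government outlay = subsidy × quantity = 25 × 165.25 = 4131.25.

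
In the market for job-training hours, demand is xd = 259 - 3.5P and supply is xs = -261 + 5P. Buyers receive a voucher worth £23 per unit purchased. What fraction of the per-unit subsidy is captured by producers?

Pre-subsidy: 259 - 3.5P = -261 + 5P gives P* = 1040/17, x* = 763/17.
With the rebate, buyers effectively pay Pb = Ps − 23, where Ps is the price sellers receive.
Demand in terms of Ps becomes xd = 259 − 3.5(Ps − 23) = 339.5 - 3.5Ps. Setting this equal to supply: 339.5 - 3.5Ps = -261 + 5Ps, so Ps = 1201/17.
Buyers pay Pb = 1201/17 − 23 = 810/17; x' = -261 + 5·(1201/17) = 1568/17.
Buyers' price falls by P* − Pb = 1040/17 − 810/17 = 230/17; sellers' price rises by Ps − P* = 1201/17 − 1040/17 = 161/17.
So producers capture (161/17)/23 = 7/17 of each unit of subsidy.

Producer share = 7/17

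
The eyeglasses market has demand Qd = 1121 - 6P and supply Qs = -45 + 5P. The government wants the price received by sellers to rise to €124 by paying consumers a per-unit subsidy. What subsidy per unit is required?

At a seller price of 124, quantity supplied is -45 + 5·124 = 575.
Buyers absorb 575 only when they pay Pb with 1121 − 6·Pb = 575, i.e. Pb = 91.
s = Ps − Pb = 124 − 91 = 33.

Required subsidy s = €33 per unit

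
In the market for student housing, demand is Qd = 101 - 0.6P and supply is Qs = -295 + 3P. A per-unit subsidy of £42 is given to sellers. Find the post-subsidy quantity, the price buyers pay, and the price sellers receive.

Pre-subsidy: 101 - 0.6P = -295 + 3P gives P* = 110, Q* = 35.
With the subsidy, sellers receive Ps = Pb + 42 for each unit, where Pb is the price buyers pay.
Supply in terms of Pb becomes Qs = -295 + 3(Pb + 42) = -169 + 3Pb. Setting this equal to demand: 101 - 0.6Pb = -169 + 3Pb, so Pb = 75.
Sellers receive Ps = 75 + 42 = 117; Q' = 101 − 0.6·75 = 56.

Q' = 56; buyers pay £75; sellers receive £117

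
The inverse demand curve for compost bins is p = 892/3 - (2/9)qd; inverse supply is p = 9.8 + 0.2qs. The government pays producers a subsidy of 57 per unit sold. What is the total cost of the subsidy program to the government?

Government cost = 46512

Pre-subsidy: 892/3 - (2/9)q = 9.8 + 0.2q gives q* = 681 and p* = 146.
With the subsidy, sellers receive ps = pb + 57 for each unit, where pb is the price buyers pay.
On the curves, pb = 892/3 - (2/9)q and ps = 9.8 + 0.2q; the wedge ps − pb = 57 gives 9.8 + 0.2q − (892/3 - (2/9)q) = 57, so q' = 816.
Then pb = 892/3 − (2/9)·816 = 116 and ps = 9.8 + 0.2·816 = 173.
Government outlay = subsidy × quantity = 57 × 816 = 46512.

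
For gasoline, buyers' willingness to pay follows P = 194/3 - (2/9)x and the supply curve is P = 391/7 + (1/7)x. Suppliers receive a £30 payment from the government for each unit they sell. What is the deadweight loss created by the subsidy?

Deadweight loss = 28350/23

Pre-subsidy: 194/3 - (2/9)x = 391/7 + (1/7)x gives x* = 555/23 and P* = 1364/23.
With the subsidy, sellers receive Ps = Pb + 30 for each unit, where Pb is the price buyers pay.
On the curves, Pb = 194/3 - (2/9)x and Ps = 391/7 + (1/7)x; the wedge Ps − Pb = 30 gives 391/7 + (1/7)x − (194/3 - (2/9)x) = 30, so x' = 2445/23.
Then Pb = 194/3 − (2/9)·(2445/23) = 944/23 and Ps = 391/7 + (1/7)·(2445/23) = 1634/23.
The subsidy expands output by 2445/23 − 555/23 = 1890/23 past the efficient level; on those units the gap between marginal cost and willingness to pay runs from 0 up to 30.
DWL = ½ × 30 × 1890/23 = 28350/23.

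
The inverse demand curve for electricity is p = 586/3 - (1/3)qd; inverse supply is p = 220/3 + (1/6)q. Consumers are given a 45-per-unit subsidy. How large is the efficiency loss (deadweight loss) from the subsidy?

Pre-subsidy: 586/3 - (1/3)q = 220/3 + (1/6)q gives q* = 244 and p* = 114.
With the rebate, buyers effectively pay pb = ps − 45, where ps is the price sellers receive.
On the curves, pb = 586/3 - (1/3)q and ps = 220/3 + (1/6)q; the wedge ps − pb = 45 gives 220/3 + (1/6)q − (586/3 - (1/3)q) = 45, so q' = 334.
Then pb = 586/3 − (1/3)·334 = 84 and ps = 220/3 + (1/6)·334 = 129.
The subsidy expands output by 334 − 244 = 90 past the efficient level; on those units the gap between marginal cost and willingness to pay runs from 0 up to 45.
DWL = ½ × 45 × 90 = 2025.

Deadweight loss = 2025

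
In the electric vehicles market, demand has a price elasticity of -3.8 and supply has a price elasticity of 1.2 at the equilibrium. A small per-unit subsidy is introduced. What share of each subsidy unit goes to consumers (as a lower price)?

Consumer share = 0.24

For a small subsidy around the equilibrium, the benefit split depends on the relative slopes, which at a point are proportional to the elasticities.
Buyer share = εs/(εs + |εd|) = 1.2/(1.2 + 3.8) = 0.24; seller share = |εd|/(εs + |εd|) = 0.76.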